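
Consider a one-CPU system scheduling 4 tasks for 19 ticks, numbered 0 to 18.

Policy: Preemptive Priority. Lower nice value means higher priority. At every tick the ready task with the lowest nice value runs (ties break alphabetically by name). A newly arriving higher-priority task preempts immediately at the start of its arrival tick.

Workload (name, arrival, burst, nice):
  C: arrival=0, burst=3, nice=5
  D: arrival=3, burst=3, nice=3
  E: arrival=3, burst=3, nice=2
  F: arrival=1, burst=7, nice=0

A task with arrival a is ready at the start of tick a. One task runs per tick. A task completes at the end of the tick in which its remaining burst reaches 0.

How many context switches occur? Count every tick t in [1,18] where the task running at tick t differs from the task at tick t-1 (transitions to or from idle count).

t=0: ready={C} → run C
t=1: ready={C,F} → run F
t=2: ready={C,F} → run F
t=3: ready={C,D,E,F} → run F
t=4: ready={C,D,E,F} → run F
t=5: ready={C,D,E,F} → run F
t=6: ready={C,D,E,F} → run F
t=7: ready={C,D,E,F} → run F
t=8: ready={C,D,E} → run E
t=9: ready={C,D,E} → run E
t=10: ready={C,D,E} → run E
t=11: ready={C,D} → run D
t=12: ready={C,D} → run D
t=13: ready={C,D} → run D
t=14: ready={C} → run C
t=15: ready={C} → run C
t=16: (idle)
t=17: (idle)
t=18: (idle)

context switches = 5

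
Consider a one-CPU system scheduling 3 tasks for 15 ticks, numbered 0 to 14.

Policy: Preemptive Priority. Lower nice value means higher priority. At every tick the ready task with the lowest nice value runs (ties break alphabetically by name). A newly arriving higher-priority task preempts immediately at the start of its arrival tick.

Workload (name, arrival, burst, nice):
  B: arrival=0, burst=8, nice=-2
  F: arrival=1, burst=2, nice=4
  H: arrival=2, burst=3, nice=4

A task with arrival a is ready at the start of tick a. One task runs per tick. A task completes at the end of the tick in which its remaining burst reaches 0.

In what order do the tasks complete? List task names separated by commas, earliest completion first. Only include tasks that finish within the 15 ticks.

completion order = B, F, H

t=0: ready={B} → run B
t=1: ready={B,F} → run B
t=2: ready={B,F,H} → run B
t=3: ready={B,F,H} → run B
t=4: ready={B,F,H} → run B
t=5: ready={B,F,H} → run B
t=6: ready={B,F,H} → run B
t=7: ready={B,F,H} → run B
t=8: ready={F,H} → run F
t=9: ready={F,H} → run F
t=10: ready={H} → run H
t=11: ready={H} → run H
t=12: ready={H} → run H
t=13: (idle)
t=14: (idle)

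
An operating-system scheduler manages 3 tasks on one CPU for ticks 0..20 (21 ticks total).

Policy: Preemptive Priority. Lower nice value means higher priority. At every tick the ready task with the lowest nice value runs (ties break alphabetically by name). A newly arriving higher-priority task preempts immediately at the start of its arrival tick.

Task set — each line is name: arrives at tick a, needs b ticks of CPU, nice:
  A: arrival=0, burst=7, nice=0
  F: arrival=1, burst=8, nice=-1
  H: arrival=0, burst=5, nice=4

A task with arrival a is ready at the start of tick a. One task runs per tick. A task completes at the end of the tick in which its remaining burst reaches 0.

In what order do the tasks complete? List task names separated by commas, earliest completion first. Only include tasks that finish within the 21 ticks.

completion order = F, A, H

t=0: ready={A,H} → run A
t=1: ready={A,F,H} → run F
t=2: ready={A,F,H} → run F
t=3: ready={A,F,H} → run F
t=4: ready={A,F,H} → run F
t=5: ready={A,F,H} → run F
t=6: ready={A,F,H} → run F
t=7: ready={A,F,H} → run F
t=8: ready={A,F,H} → run F
t=9: ready={A,H} → run A
t=10: ready={A,H} → run A
t=11: ready={A,H} → run A
t=12: ready={A,H} → run A
t=13: ready={A,H} → run A
t=14: ready={A,H} → run A
t=15: ready={H} → run H
t=16: ready={H} → run H
t=17: ready={H} → run H
t=18: ready={H} → run H
t=19: ready={H} → run H
t=20: (idle)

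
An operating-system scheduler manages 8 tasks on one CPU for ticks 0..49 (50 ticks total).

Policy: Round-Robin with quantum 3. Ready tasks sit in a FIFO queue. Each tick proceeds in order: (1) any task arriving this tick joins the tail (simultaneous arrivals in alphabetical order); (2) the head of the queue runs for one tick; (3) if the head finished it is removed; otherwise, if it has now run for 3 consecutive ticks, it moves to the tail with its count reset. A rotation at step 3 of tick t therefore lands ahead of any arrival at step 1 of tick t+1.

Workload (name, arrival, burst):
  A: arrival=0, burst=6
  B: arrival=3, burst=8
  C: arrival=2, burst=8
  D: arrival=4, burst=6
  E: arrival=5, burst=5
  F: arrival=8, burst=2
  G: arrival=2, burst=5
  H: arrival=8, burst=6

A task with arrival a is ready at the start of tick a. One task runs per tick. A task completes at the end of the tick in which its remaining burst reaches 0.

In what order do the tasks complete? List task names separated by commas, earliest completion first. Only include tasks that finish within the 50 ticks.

completion order = A, F, G, D, E, C, H, B

t=0: queue=[A] q_used=0 → run A
t=1: queue=[A] q_used=1 → run A
t=2: queue=[A,C,G] q_used=2 → run A
t=3: queue=[C,G,A,B] q_used=0 → run C
t=4: queue=[C,G,A,B,D] q_used=1 → run C
t=5: queue=[C,G,A,B,D,E] q_used=2 → run C
t=6: queue=[G,A,B,D,E,C] q_used=0 → run G
t=7: queue=[G,A,B,D,E,C] q_used=1 → run G
t=8: queue=[G,A,B,D,E,C,F,H] q_used=2 → run G
t=9: queue=[A,B,D,E,C,F,H,G] q_used=0 → run A
t=10: queue=[A,B,D,E,C,F,H,G] q_used=1 → run A
t=11: queue=[A,B,D,E,C,F,H,G] q_used=2 → run A
t=12: queue=[B,D,E,C,F,H,G] q_used=0 → run B
t=13: queue=[B,D,E,C,F,H,G] q_used=1 → run B
t=14: queue=[B,D,E,C,F,H,G] q_used=2 → run B
t=15: queue=[D,E,C,F,H,G,B] q_used=0 → run D
t=16: queue=[D,E,C,F,H,G,B] q_used=1 → run D
t=17: queue=[D,E,C,F,H,G,B] q_used=2 → run D
t=18: queue=[E,C,F,H,G,B,D] q_used=0 → run E
t=19: queue=[E,C,F,H,G,B,D] q_used=1 → run E
t=20: queue=[E,C,F,H,G,B,D] q_used=2 → run E
t=21: queue=[C,F,H,G,B,D,E] q_used=0 → run C
t=22: queue=[C,F,H,G,B,D,E] q_used=1 → run C
t=23: queue=[C,F,H,G,B,D,E] q_used=2 → run C
t=24: queue=[F,H,G,B,D,E,C] q_used=0 → run F
t=25: queue=[F,H,G,B,D,E,C] q_used=1 → run F
t=26: queue=[H,G,B,D,E,C] q_used=0 → run H
t=27: queue=[H,G,B,D,E,C] q_used=1 → run H
t=28: queue=[H,G,B,D,E,C] q_used=2 → run H
t=29: queue=[G,B,D,E,C,H] q_used=0 → run G
t=30: queue=[G,B,D,E,C,H] q_used=1 → run G
t=31: queue=[B,D,E,C,H] q_used=0 → run B
t=32: queue=[B,D,E,C,H] q_used=1 → run B
t=33: queue=[B,D,E,C,H] q_used=2 → run B
t=34: queue=[D,E,C,H,B] q_used=0 → run D
t=35: queue=[D,E,C,H,B] q_used=1 → run D
t=36: queue=[D,E,C,H,B] q_used=2 → run D
t=37: queue=[E,C,H,B] q_used=0 → run E
t=38: queue=[E,C,H,B] q_used=1 → run E
t=39: queue=[C,H,B] q_used=0 → run C
t=40: queue=[C,H,B] q_used=1 → run C
t=41: queue=[H,B] q_used=0 → run H
t=42: queue=[H,B] q_used=1 → run H
t=43: queue=[H,B] q_used=2 → run H
t=44: queue=[B] q_used=0 → run B
t=45: queue=[B] q_used=1 → run B
t=46: (idle)
t=47: (idle)
t=48: (idle)
t=49: (idle)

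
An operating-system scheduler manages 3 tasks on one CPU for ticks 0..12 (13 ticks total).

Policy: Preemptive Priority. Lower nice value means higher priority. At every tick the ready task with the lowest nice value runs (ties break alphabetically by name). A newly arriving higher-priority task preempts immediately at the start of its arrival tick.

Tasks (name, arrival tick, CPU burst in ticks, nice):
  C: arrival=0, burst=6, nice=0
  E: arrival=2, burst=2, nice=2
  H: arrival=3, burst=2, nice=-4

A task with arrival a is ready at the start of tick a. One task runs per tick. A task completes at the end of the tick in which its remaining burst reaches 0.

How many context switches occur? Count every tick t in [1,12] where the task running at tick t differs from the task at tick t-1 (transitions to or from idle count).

t=0: ready={C} → run C
t=1: ready={C} → run C
t=2: ready={C,E} → run C
t=3: ready={C,E,H} → run H
t=4: ready={C,E,H} → run H
t=5: ready={C,E} → run C
t=6: ready={C,E} → run C
t=7: ready={C,E} → run C
t=8: ready={E} → run E
t=9: ready={E} → run E
t=10: (idle)
t=11: (idle)
t=12: (idle)

context switches = 4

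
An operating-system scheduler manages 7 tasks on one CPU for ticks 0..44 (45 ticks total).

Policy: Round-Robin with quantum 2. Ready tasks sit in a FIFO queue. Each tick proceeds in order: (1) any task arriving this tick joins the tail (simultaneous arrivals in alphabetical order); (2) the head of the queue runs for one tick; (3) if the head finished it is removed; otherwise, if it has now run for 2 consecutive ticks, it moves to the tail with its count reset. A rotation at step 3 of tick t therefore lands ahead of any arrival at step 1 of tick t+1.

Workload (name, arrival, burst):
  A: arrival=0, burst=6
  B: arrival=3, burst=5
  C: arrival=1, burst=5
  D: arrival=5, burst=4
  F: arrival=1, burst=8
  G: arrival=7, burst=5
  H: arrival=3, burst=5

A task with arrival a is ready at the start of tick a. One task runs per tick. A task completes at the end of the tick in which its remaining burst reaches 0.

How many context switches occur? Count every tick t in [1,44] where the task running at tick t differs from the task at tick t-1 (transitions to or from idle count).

context switches = 21

t=0: queue=[A] q_used=0 → run A
t=1: queue=[A,C,F] q_used=1 → run A
t=2: queue=[C,F,A] q_used=0 → run C
t=3: queue=[C,F,A,B,H] q_used=1 → run C
t=4: queue=[F,A,B,H,C] q_used=0 → run F
t=5: queue=[F,A,B,H,C,D] q_used=1 → run F
t=6: queue=[A,B,H,C,D,F] q_used=0 → run A
t=7: queue=[A,B,H,C,D,F,G] q_used=1 → run A
t=8: queue=[B,H,C,D,F,G,A] q_used=0 → run B
t=9: queue=[B,H,C,D,F,G,A] q_used=1 → run B
t=10: queue=[H,C,D,F,G,A,B] q_used=0 → run H
t=11: queue=[H,C,D,F,G,A,B] q_used=1 → run H
t=12: queue=[C,D,F,G,A,B,H] q_used=0 → run C
t=13: queue=[C,D,F,G,A,B,H] q_used=1 → run C
t=14: queue=[D,F,G,A,B,H,C] q_used=0 → run D
t=15: queue=[D,F,G,A,B,H,C] q_used=1 → run D
t=16: queue=[F,G,A,B,H,C,D] q_used=0 → run F
t=17: queue=[F,G,A,B,H,C,D] q_used=1 → run F
t=18: queue=[G,A,B,H,C,D,F] q_used=0 → run G
t=19: queue=[G,A,B,H,C,D,F] q_used=1 → run G
t=20: queue=[A,B,H,C,D,F,G] q_used=0 → run A
t=21: queue=[A,B,H,C,D,F,G] q_used=1 → run A
t=22: queue=[B,H,C,D,F,G] q_used=0 → run B
t=23: queue=[B,H,C,D,F,G] q_used=1 → run B
t=24: queue=[H,C,D,F,G,B] q_used=0 → run H
t=25: queue=[H,C,D,F,G,B] q_used=1 → run H
t=26: queue=[C,D,F,G,B,H] q_used=0 → run C
t=27: queue=[D,F,G,B,H] q_used=0 → run D
t=28: queue=[D,F,G,B,H] q_used=1 → run D
t=29: queue=[F,G,B,H] q_used=0 → run F
t=30: queue=[F,G,B,H] q_used=1 → run F
t=31: queue=[G,B,H,F] q_used=0 → run G
t=32: queue=[G,B,H,F] q_used=1 → run G
t=33: queue=[B,H,F,G] q_used=0 → run B
t=34: queue=[H,F,G] q_used=0 → run H
t=35: queue=[F,G] q_used=0 → run F
t=36: queue=[F,G] q_used=1 → run F
t=37: queue=[G] q_used=0 → run G
t=38: (idle)
t=39: (idle)
t=40: (idle)
t=41: (idle)
t=42: (idle)
t=43: (idle)
t=44: (idle)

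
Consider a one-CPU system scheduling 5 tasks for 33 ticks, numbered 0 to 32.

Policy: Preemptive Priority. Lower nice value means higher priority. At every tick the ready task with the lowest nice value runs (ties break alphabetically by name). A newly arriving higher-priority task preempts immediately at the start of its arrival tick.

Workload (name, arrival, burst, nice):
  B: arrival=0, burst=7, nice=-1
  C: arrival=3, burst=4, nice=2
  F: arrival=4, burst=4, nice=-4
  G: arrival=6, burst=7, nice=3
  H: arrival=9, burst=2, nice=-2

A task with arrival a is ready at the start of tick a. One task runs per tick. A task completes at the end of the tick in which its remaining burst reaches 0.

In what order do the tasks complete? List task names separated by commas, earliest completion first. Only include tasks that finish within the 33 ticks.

t=0: ready={B} → run B
t=1: ready={B} → run B
t=2: ready={B} → run B
t=3: ready={B,C} → run B
t=4: ready={B,C,F} → run F
t=5: ready={B,C,F} → run F
t=6: ready={B,C,F,G} → run F
t=7: ready={B,C,F,G} → run F
t=8: ready={B,C,G} → run B
t=9: ready={B,C,G,H} → run H
t=10: ready={B,C,G,H} → run H
t=11: ready={B,C,G} → run B
t=12: ready={B,C,G} → run B
t=13: ready={C,G} → run C
t=14: ready={C,G} → run C
t=15: ready={C,G} → run C
t=16: ready={C,G} → run C
t=17: ready={G} → run G
t=18: ready={G} → run G
t=19: ready={G} → run G
t=20: ready={G} → run G
t=21: ready={G} → run G
t=22: ready={G} → run G
t=23: ready={G} → run G
t=24: (idle)
t=25: (idle)
t=26: (idle)
t=27: (idle)
t=28: (idle)
t=29: (idle)
t=30: (idle)
t=31: (idle)
t=32: (idle)

completion order = F, H, B, C, G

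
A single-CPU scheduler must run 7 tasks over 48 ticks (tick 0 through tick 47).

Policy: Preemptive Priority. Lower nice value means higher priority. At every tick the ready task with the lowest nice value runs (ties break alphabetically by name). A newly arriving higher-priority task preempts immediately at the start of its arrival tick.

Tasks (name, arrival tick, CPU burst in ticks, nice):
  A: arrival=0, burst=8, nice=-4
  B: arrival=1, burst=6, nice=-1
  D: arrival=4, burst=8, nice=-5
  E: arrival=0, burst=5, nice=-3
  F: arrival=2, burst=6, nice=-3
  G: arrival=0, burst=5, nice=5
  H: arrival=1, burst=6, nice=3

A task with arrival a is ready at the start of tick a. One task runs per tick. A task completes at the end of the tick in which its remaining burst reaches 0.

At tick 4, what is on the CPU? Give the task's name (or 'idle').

running at tick 4 = D

t=0: ready={A,E,G} → run A
t=1: ready={A,B,E,G,H} → run A
t=2: ready={A,B,E,F,G,H} → run A
t=3: ready={A,B,E,F,G,H} → run A
t=4: ready={A,B,D,E,F,G,H} → run D
t=5: ready={A,B,D,E,F,G,H} → run D
t=6: ready={A,B,D,E,F,G,H} → run D
t=7: ready={A,B,D,E,F,G,H} → run D
t=8: ready={A,B,D,E,F,G,H} → run D
t=9: ready={A,B,D,E,F,G,H} → run D
t=10: ready={A,B,D,E,F,G,H} → run D
t=11: ready={A,B,D,E,F,G,H} → run D
t=12: ready={A,B,E,F,G,H} → run A
t=13: ready={A,B,E,F,G,H} → run A
t=14: ready={A,B,E,F,G,H} → run A
t=15: ready={A,B,E,F,G,H} → run A
t=16: ready={B,E,F,G,H} → run E
t=17: ready={B,E,F,G,H} → run E
t=18: ready={B,E,F,G,H} → run E
t=19: ready={B,E,F,G,H} → run E
t=20: ready={B,E,F,G,H} → run E
t=21: ready={B,F,G,H} → run F
t=22: ready={B,F,G,H} → run F
t=23: ready={B,F,G,H} → run F
t=24: ready={B,F,G,H} → run F
t=25: ready={B,F,G,H} → run F
t=26: ready={B,F,G,H} → run F
t=27: ready={B,G,H} → run B
t=28: ready={B,G,H} → run B
t=29: ready={B,G,H} → run B
t=30: ready={B,G,H} → run B
t=31: ready={B,G,H} → run B
t=32: ready={B,G,H} → run B
t=33: ready={G,H} → run H
t=34: ready={G,H} → run H
t=35: ready={G,H} → run H
t=36: ready={G,H} → run H
t=37: ready={G,H} → run H
t=38: ready={G,H} → run H
t=39: ready={G} → run G
t=40: ready={G} → run G
t=41: ready={G} → run G
t=42: ready={G} → run G
t=43: ready={G} → run G
t=44: (idle)
t=45: (idle)
t=46: (idle)
t=47: (idle)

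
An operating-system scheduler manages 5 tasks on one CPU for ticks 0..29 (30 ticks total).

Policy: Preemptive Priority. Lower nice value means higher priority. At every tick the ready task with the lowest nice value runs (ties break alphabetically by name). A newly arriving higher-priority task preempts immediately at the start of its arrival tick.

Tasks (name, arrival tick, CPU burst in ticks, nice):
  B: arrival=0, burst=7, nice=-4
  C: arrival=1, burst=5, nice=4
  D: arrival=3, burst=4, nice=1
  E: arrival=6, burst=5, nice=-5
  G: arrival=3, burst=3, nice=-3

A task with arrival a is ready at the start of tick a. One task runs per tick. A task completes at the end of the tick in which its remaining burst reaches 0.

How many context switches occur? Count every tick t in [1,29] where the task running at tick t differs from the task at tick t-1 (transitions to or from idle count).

context switches = 6

t=0: ready={B} → run B
t=1: ready={B,C} → run B
t=2: ready={B,C} → run B
t=3: ready={B,C,D,G} → run B
t=4: ready={B,C,D,G} → run B
t=5: ready={B,C,D,G} → run B
t=6: ready={B,C,D,E,G} → run E
t=7: ready={B,C,D,E,G} → run E
t=8: ready={B,C,D,E,G} → run E
t=9: ready={B,C,D,E,G} → run E
t=10: ready={B,C,D,E,G} → run E
t=11: ready={B,C,D,G} → run B
t=12: ready={C,D,G} → run G
t=13: ready={C,D,G} → run G
t=14: ready={C,D,G} → run G
t=15: ready={C,D} → run D
t=16: ready={C,D} → run D
t=17: ready={C,D} → run D
t=18: ready={C,D} → run D
t=19: ready={C} → run C
t=20: ready={C} → run C
t=21: ready={C} → run C
t=22: ready={C} → run C
t=23: ready={C} → run C
t=24: (idle)
t=25: (idle)
t=26: (idle)
t=27: (idle)
t=28: (idle)
t=29: (idle)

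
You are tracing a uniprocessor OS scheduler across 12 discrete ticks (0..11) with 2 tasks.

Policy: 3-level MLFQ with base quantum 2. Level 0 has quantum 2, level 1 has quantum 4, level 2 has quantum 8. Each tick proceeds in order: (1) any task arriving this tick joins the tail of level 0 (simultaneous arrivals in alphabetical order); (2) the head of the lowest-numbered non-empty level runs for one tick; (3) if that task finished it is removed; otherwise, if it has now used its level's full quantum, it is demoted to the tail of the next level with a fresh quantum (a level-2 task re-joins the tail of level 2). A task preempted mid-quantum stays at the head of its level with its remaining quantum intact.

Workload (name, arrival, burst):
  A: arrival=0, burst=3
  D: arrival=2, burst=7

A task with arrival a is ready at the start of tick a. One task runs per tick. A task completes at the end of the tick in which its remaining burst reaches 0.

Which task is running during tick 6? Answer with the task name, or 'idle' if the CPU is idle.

running at tick 6 = D

t=0: L0/L1/L2 = A/-/- → run A
t=1: L0/L1/L2 = A/-/- → run A
t=2: L0/L1/L2 = D/A/- → run D
t=3: L0/L1/L2 = D/A/- → run D
t=4: L0/L1/L2 = -/AD/- → run A
t=5: L0/L1/L2 = -/D/- → run D
t=6: L0/L1/L2 = -/D/- → run D
t=7: L0/L1/L2 = -/D/- → run D
t=8: L0/L1/L2 = -/D/- → run D
t=9: L0/L1/L2 = -/-/D → run D
t=10: (idle)
t=11: (idle)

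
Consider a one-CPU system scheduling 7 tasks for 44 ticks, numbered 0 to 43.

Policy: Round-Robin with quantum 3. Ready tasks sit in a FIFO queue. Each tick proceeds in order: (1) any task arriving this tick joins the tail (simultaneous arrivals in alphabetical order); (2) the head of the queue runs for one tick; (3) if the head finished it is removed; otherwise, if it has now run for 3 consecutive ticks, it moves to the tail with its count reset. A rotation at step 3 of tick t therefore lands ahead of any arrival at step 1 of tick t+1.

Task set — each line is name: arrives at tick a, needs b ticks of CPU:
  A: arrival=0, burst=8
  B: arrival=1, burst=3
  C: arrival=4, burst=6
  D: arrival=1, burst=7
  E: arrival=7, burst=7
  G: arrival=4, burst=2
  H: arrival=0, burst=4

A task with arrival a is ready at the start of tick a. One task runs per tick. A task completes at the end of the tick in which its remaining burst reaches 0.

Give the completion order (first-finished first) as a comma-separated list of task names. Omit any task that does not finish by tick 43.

t=0: queue=[A,H] q_used=0 → run A
t=1: queue=[A,H,B,D] q_used=1 → run A
t=2: queue=[A,H,B,D] q_used=2 → run A
t=3: queue=[H,B,D,A] q_used=0 → run H
t=4: queue=[H,B,D,A,C,G] q_used=1 → run H
t=5: queue=[H,B,D,A,C,G] q_used=2 → run H
t=6: queue=[B,D,A,C,G,H] q_used=0 → run B
t=7: queue=[B,D,A,C,G,H,E] q_used=1 → run B
t=8: queue=[B,D,A,C,G,H,E] q_used=2 → run B
t=9: queue=[D,A,C,G,H,E] q_used=0 → run D
t=10: queue=[D,A,C,G,H,E] q_used=1 → run D
t=11: queue=[D,A,C,G,H,E] q_used=2 → run D
t=12: queue=[A,C,G,H,E,D] q_used=0 → run A
t=13: queue=[A,C,G,H,E,D] q_used=1 → run A
t=14: queue=[A,C,G,H,E,D] q_used=2 → run A
t=15: queue=[C,G,H,E,D,A] q_used=0 → run C
t=16: queue=[C,G,H,E,D,A] q_used=1 → run C
t=17: queue=[C,G,H,E,D,A] q_used=2 → run C
t=18: queue=[G,H,E,D,A,C] q_used=0 → run G
t=19: queue=[G,H,E,D,A,C] q_used=1 → run G
t=20: queue=[H,E,D,A,C] q_used=0 → run H
t=21: queue=[E,D,A,C] q_used=0 → run E
t=22: queue=[E,D,A,C] q_used=1 → run E
t=23: queue=[E,D,A,C] q_used=2 → run E
t=24: queue=[D,A,C,E] q_used=0 → run D
t=25: queue=[D,A,C,E] q_used=1 → run D
t=26: queue=[D,A,C,E] q_used=2 → run D
t=27: queue=[A,C,E,D] q_used=0 → run A
t=28: queue=[A,C,E,D] q_used=1 → run A
t=29: queue=[C,E,D] q_used=0 → run C
t=30: queue=[C,E,D] q_used=1 → run C
t=31: queue=[C,E,D] q_used=2 → run C
t=32: queue=[E,D] q_used=0 → run E
t=33: queue=[E,D] q_used=1 → run E
t=34: queue=[E,D] q_used=2 → run E
t=35: queue=[D,E] q_used=0 → run D
t=36: queue=[E] q_used=0 → run E
t=37: (idle)
t=38: (idle)
t=39: (idle)
t=40: (idle)
t=41: (idle)
t=42: (idle)
t=43: (idle)

completion order = B, G, H, A, C, D, E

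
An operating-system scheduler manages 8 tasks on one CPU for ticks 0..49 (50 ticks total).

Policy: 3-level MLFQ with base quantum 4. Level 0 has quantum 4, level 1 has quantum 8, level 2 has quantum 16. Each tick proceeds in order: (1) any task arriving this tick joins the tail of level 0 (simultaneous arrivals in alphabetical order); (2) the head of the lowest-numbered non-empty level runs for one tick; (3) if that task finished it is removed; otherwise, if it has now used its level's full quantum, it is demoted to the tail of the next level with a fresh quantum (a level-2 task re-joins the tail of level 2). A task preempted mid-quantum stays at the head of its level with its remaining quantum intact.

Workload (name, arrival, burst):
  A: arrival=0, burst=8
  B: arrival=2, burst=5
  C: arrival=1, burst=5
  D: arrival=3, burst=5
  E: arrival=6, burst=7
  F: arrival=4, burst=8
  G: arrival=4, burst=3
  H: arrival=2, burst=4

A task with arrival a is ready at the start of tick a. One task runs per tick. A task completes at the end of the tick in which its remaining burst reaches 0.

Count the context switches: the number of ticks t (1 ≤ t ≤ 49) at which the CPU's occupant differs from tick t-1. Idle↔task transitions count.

t=0: L0/L1/L2 = A/-/- → run A
t=1: L0/L1/L2 = AC/-/- → run A
t=2: L0/L1/L2 = ACBH/-/- → run A
t=3: L0/L1/L2 = ACBHD/-/- → run A
t=4: L0/L1/L2 = CBHDFG/A/- → run C
t=5: L0/L1/L2 = CBHDFG/A/- → run C
t=6: L0/L1/L2 = CBHDFGE/A/- → run C
t=7: L0/L1/L2 = CBHDFGE/A/- → run C
t=8: L0/L1/L2 = BHDFGE/AC/- → run B
t=9: L0/L1/L2 = BHDFGE/AC/- → run B
t=10: L0/L1/L2 = BHDFGE/AC/- → run B
t=11: L0/L1/L2 = BHDFGE/AC/- → run B
t=12: L0/L1/L2 = HDFGE/ACB/- → run H
t=13: L0/L1/L2 = HDFGE/ACB/- → run H
t=14: L0/L1/L2 = HDFGE/ACB/- → run H
t=15: L0/L1/L2 = HDFGE/ACB/- → run H
t=16: L0/L1/L2 = DFGE/ACB/- → run D
t=17: L0/L1/L2 = DFGE/ACB/- → run D
t=18: L0/L1/L2 = DFGE/ACB/- → run D
t=19: L0/L1/L2 = DFGE/ACB/- → run D
t=20: L0/L1/L2 = FGE/ACBD/- → run F
t=21: L0/L1/L2 = FGE/ACBD/- → run F
t=22: L0/L1/L2 = FGE/ACBD/- → run F
t=23: L0/L1/L2 = FGE/ACBD/- → run F
t=24: L0/L1/L2 = GE/ACBDF/- → run G
t=25: L0/L1/L2 = GE/ACBDF/- → run G
t=26: L0/L1/L2 = GE/ACBDF/- → run G
t=27: L0/L1/L2 = E/ACBDF/- → run E
t=28: L0/L1/L2 = E/ACBDF/- → run E
t=29: L0/L1/L2 = E/ACBDF/- → run E
t=30: L0/L1/L2 = E/ACBDF/- → run E
t=31: L0/L1/L2 = -/ACBDFE/- → run A
t=32: L0/L1/L2 = -/ACBDFE/- → run A
t=33: L0/L1/L2 = -/ACBDFE/- → run A
t=34: L0/L1/L2 = -/ACBDFE/- → run A
t=35: L0/L1/L2 = -/CBDFE/- → run C
t=36: L0/L1/L2 = -/BDFE/- → run B
t=37: L0/L1/L2 = -/DFE/- → run D
t=38: L0/L1/L2 = -/FE/- → run F
t=39: L0/L1/L2 = -/FE/- → run F
t=40: L0/L1/L2 = -/FE/- → run F
t=41: L0/L1/L2 = -/FE/- → run F
t=42: L0/L1/L2 = -/E/- → run E
t=43: L0/L1/L2 = -/E/- → run E
t=44: L0/L1/L2 = -/E/- → run E
t=45: (idle)
t=46: (idle)
t=47: (idle)
t=48: (idle)
t=49: (idle)

context switches = 14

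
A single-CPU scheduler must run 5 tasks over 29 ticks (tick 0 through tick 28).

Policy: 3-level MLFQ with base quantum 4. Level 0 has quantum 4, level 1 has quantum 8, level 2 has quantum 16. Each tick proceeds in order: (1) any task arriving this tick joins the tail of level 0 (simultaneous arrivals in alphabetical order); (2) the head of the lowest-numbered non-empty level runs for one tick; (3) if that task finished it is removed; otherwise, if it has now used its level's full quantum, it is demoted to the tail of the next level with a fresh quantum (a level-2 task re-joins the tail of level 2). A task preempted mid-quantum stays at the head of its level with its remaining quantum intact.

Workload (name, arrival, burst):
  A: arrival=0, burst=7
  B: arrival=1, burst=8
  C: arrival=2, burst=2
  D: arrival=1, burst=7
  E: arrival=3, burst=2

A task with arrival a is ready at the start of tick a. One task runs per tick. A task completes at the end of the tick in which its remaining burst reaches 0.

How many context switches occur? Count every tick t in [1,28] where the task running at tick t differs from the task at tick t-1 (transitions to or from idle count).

t=0: L0/L1/L2 = A/-/- → run A
t=1: L0/L1/L2 = ABD/-/- → run A
t=2: L0/L1/L2 = ABDC/-/- → run A
t=3: L0/L1/L2 = ABDCE/-/- → run A
t=4: L0/L1/L2 = BDCE/A/- → run B
t=5: L0/L1/L2 = BDCE/A/- → run B
t=6: L0/L1/L2 = BDCE/A/- → run B
t=7: L0/L1/L2 = BDCE/A/- → run B
t=8: L0/L1/L2 = DCE/AB/- → run D
t=9: L0/L1/L2 = DCE/AB/- → run D
t=10: L0/L1/L2 = DCE/AB/- → run D
t=11: L0/L1/L2 = DCE/AB/- → run D
t=12: L0/L1/L2 = CE/ABD/- → run C
t=13: L0/L1/L2 = CE/ABD/- → run C
t=14: L0/L1/L2 = E/ABD/- → run E
t=15: L0/L1/L2 = E/ABD/- → run E
t=16: L0/L1/L2 = -/ABD/- → run A
t=17: L0/L1/L2 = -/ABD/- → run A
t=18: L0/L1/L2 = -/ABD/- → run A
t=19: L0/L1/L2 = -/BD/- → run B
t=20: L0/L1/L2 = -/BD/- → run B
t=21: L0/L1/L2 = -/BD/- → run B
t=22: L0/L1/L2 = -/BD/- → run B
t=23: L0/L1/L2 = -/D/- → run D
t=24: L0/L1/L2 = -/D/- → run D
t=25: L0/L1/L2 = -/D/- → run D
t=26: (idle)
t=27: (idle)
t=28: (idle)

context switches = 8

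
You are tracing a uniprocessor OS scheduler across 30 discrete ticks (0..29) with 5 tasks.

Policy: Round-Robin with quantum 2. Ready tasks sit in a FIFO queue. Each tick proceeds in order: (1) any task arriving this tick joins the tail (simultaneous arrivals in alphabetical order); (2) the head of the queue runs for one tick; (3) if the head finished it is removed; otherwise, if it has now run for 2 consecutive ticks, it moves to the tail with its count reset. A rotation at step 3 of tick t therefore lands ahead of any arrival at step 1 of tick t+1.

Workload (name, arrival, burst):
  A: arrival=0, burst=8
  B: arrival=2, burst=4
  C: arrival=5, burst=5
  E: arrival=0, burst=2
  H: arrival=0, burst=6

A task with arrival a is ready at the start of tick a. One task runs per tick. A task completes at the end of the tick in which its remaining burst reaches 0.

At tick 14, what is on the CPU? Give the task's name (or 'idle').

t=0: queue=[A,E,H] q_used=0 → run A
t=1: queue=[A,E,H] q_used=1 → run A
t=2: queue=[E,H,A,B] q_used=0 → run E
t=3: queue=[E,H,A,B] q_used=1 → run E
t=4: queue=[H,A,B] q_used=0 → run H
t=5: queue=[H,A,B,C] q_used=1 → run H
t=6: queue=[A,B,C,H] q_used=0 → run A
t=7: queue=[A,B,C,H] q_used=1 → run A
t=8: queue=[B,C,H,A] q_used=0 → run B
t=9: queue=[B,C,H,A] q_used=1 → run B
t=10: queue=[C,H,A,B] q_used=0 → run C
t=11: queue=[C,H,A,B] q_used=1 → run C
t=12: queue=[H,A,B,C] q_used=0 → run H
t=13: queue=[H,A,B,C] q_used=1 → run H
t=14: queue=[A,B,C,H] q_used=0 → run A
t=15: queue=[A,B,C,H] q_used=1 → run A
t=16: queue=[B,C,H,A] q_used=0 → run B
t=17: queue=[B,C,H,A] q_used=1 → run B
t=18: queue=[C,H,A] q_used=0 → run C
t=19: queue=[C,H,A] q_used=1 → run C
t=20: queue=[H,A,C] q_used=0 → run H
t=21: queue=[H,A,C] q_used=1 → run H
t=22: queue=[A,C] q_used=0 → run A
t=23: queue=[A,C] q_used=1 → run A
t=24: queue=[C] q_used=0 → run C
t=25: (idle)
t=26: (idle)
t=27: (idle)
t=28: (idle)
t=29: (idle)

running at tick 14 = A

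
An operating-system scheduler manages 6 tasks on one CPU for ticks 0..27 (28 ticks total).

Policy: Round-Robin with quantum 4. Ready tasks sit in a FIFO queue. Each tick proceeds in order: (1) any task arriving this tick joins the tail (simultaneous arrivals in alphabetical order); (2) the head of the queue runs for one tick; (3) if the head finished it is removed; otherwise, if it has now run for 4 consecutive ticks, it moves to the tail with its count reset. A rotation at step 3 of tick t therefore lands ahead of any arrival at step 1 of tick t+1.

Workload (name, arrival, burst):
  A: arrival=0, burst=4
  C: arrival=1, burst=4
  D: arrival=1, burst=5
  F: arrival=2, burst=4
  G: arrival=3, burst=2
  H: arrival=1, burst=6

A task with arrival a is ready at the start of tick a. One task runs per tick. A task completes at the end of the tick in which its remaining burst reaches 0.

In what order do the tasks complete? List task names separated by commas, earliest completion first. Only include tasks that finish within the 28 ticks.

t=0: queue=[A] q_used=0 → run A
t=1: queue=[A,C,D,H] q_used=1 → run A
t=2: queue=[A,C,D,H,F] q_used=2 → run A
t=3: queue=[A,C,D,H,F,G] q_used=3 → run A
t=4: queue=[C,D,H,F,G] q_used=0 → run C
t=5: queue=[C,D,H,F,G] q_used=1 → run C
t=6: queue=[C,D,H,F,G] q_used=2 → run C
t=7: queue=[C,D,H,F,G] q_used=3 → run C
t=8: queue=[D,H,F,G] q_used=0 → run D
t=9: queue=[D,H,F,G] q_used=1 → run D
t=10: queue=[D,H,F,G] q_used=2 → run D
t=11: queue=[D,H,F,G] q_used=3 → run D
t=12: queue=[H,F,G,D] q_used=0 → run H
t=13: queue=[H,F,G,D] q_used=1 → run H
t=14: queue=[H,F,G,D] q_used=2 → run H
t=15: queue=[H,F,G,D] q_used=3 → run H
t=16: queue=[F,G,D,H] q_used=0 → run F
t=17: queue=[F,G,D,H] q_used=1 → run F
t=18: queue=[F,G,D,H] q_used=2 → run F
t=19: queue=[F,G,D,H] q_used=3 → run F
t=20: queue=[G,D,H] q_used=0 → run G
t=21: queue=[G,D,H] q_used=1 → run G
t=22: queue=[D,H] q_used=0 → run D
t=23: queue=[H] q_used=0 → run H
t=24: queue=[H] q_used=1 → run H
t=25: (idle)
t=26: (idle)
t=27: (idle)

completion order = A, C, F, G, D, H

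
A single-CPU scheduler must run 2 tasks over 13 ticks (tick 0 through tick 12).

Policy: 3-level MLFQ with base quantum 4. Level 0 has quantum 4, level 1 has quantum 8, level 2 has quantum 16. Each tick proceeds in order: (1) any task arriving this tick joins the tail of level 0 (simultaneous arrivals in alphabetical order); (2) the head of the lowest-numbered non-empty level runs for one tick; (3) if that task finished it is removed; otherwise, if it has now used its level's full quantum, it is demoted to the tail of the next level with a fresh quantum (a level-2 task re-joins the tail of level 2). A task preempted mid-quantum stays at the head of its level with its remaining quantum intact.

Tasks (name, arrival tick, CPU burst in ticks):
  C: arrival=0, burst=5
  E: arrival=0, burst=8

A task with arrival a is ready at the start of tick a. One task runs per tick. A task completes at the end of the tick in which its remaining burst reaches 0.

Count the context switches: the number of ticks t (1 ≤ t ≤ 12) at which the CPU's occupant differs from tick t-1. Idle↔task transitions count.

t=0: L0/L1/L2 = CE/-/- → run C
t=1: L0/L1/L2 = CE/-/- → run C
t=2: L0/L1/L2 = CE/-/- → run C
t=3: L0/L1/L2 = CE/-/- → run C
t=4: L0/L1/L2 = E/C/- → run E
t=5: L0/L1/L2 = E/C/- → run E
t=6: L0/L1/L2 = E/C/- → run E
t=7: L0/L1/L2 = E/C/- → run E
t=8: L0/L1/L2 = -/CE/- → run C
t=9: L0/L1/L2 = -/E/- → run E
t=10: L0/L1/L2 = -/E/- → run E
t=11: L0/L1/L2 = -/E/- → run E
t=12: L0/L1/L2 = -/E/- → run E

context switches = 3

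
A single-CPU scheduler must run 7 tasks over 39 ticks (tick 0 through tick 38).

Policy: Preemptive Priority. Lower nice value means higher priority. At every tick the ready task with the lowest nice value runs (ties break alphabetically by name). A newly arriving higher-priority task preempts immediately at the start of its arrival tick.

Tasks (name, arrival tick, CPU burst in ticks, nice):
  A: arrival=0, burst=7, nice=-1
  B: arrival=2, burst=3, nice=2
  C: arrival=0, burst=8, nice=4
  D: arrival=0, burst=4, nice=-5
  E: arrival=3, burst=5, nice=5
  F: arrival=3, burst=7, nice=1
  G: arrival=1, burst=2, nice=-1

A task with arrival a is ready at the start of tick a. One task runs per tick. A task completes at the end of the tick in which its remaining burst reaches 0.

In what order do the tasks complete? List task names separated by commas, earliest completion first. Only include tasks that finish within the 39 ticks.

t=0: ready={A,C,D} → run D
t=1: ready={A,C,D,G} → run D
t=2: ready={A,B,C,D,G} → run D
t=3: ready={A,B,C,D,E,F,G} → run D
t=4: ready={A,B,C,E,F,G} → run A
t=5: ready={A,B,C,E,F,G} → run A
t=6: ready={A,B,C,E,F,G} → run A
t=7: ready={A,B,C,E,F,G} → run A
t=8: ready={A,B,C,E,F,G} → run A
t=9: ready={A,B,C,E,F,G} → run A
t=10: ready={A,B,C,E,F,G} → run A
t=11: ready={B,C,E,F,G} → run G
t=12: ready={B,C,E,F,G} → run G
t=13: ready={B,C,E,F} → run F
t=14: ready={B,C,E,F} → run F
t=15: ready={B,C,E,F} → run F
t=16: ready={B,C,E,F} → run F
t=17: ready={B,C,E,F} → run F
t=18: ready={B,C,E,F} → run F
t=19: ready={B,C,E,F} → run F
t=20: ready={B,C,E} → run B
t=21: ready={B,C,E} → run B
t=22: ready={B,C,E} → run B
t=23: ready={C,E} → run C
t=24: ready={C,E} → run C
t=25: ready={C,E} → run C
t=26: ready={C,E} → run C
t=27: ready={C,E} → run C
t=28: ready={C,E} → run C
t=29: ready={C,E} → run C
t=30: ready={C,E} → run C
t=31: ready={E} → run E
t=32: ready={E} → run E
t=33: ready={E} → run E
t=34: ready={E} → run E
t=35: ready={E} → run E
t=36: (idle)
t=37: (idle)
t=38: (idle)

completion order = D, A, G, F, B, C, E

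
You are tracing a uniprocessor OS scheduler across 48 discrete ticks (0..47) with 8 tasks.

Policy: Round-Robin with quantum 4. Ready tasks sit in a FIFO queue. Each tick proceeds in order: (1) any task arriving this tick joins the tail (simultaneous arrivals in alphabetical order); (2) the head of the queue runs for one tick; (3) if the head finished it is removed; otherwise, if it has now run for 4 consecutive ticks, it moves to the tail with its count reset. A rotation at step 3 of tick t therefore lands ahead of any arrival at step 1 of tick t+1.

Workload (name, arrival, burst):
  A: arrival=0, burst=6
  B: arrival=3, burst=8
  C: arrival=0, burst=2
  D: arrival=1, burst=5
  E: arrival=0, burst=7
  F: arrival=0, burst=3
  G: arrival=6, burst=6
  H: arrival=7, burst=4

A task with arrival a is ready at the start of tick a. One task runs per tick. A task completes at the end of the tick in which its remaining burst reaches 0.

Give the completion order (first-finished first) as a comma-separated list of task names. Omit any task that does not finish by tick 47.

t=0: queue=[A,C,E,F] q_used=0 → run A
t=1: queue=[A,C,E,F,D] q_used=1 → run A
t=2: queue=[A,C,E,F,D] q_used=2 → run A
t=3: queue=[A,C,E,F,D,B] q_used=3 → run A
t=4: queue=[C,E,F,D,B,A] q_used=0 → run C
t=5: queue=[C,E,F,D,B,A] q_used=1 → run C
t=6: queue=[E,F,D,B,A,G] q_used=0 → run E
t=7: queue=[E,F,D,B,A,G,H] q_used=1 → run E
t=8: queue=[E,F,D,B,A,G,H] q_used=2 → run E
t=9: queue=[E,F,D,B,A,G,H] q_used=3 → run E
t=10: queue=[F,D,B,A,G,H,E] q_used=0 → run F
t=11: queue=[F,D,B,A,G,H,E] q_used=1 → run F
t=12: queue=[F,D,B,A,G,H,E] q_used=2 → run F
t=13: queue=[D,B,A,G,H,E] q_used=0 → run D
t=14: queue=[D,B,A,G,H,E] q_used=1 → run D
t=15: queue=[D,B,A,G,H,E] q_used=2 → run D
t=16: queue=[D,B,A,G,H,E] q_used=3 → run D
t=17: queue=[B,A,G,H,E,D] q_used=0 → run B
t=18: queue=[B,A,G,H,E,D] q_used=1 → run B
t=19: queue=[B,A,G,H,E,D] q_used=2 → run B
t=20: queue=[B,A,G,H,E,D] q_used=3 → run B
t=21: queue=[A,G,H,E,D,B] q_used=0 → run A
t=22: queue=[A,G,H,E,D,B] q_used=1 → run A
t=23: queue=[G,H,E,D,B] q_used=0 → run G
t=24: queue=[G,H,E,D,B] q_used=1 → run G
t=25: queue=[G,H,E,D,B] q_used=2 → run G
t=26: queue=[G,H,E,D,B] q_used=3 → run G
t=27: queue=[H,E,D,B,G] q_used=0 → run H
t=28: queue=[H,E,D,B,G] q_used=1 → run H
t=29: queue=[H,E,D,B,G] q_used=2 → run H
t=30: queue=[H,E,D,B,G] q_used=3 → run H
t=31: queue=[E,D,B,G] q_used=0 → run E
t=32: queue=[E,D,B,G] q_used=1 → run E
t=33: queue=[E,D,B,G] q_used=2 → run E
t=34: queue=[D,B,G] q_used=0 → run D
t=35: queue=[B,G] q_used=0 → run B
t=36: queue=[B,G] q_used=1 → run B
t=37: queue=[B,G] q_used=2 → run B
t=38: queue=[B,G] q_used=3 → run B
t=39: queue=[G] q_used=0 → run G
t=40: queue=[G] q_used=1 → run G
t=41: (idle)
t=42: (idle)
t=43: (idle)
t=44: (idle)
t=45: (idle)
t=46: (idle)
t=47: (idle)

completion order = C, F, A, H, E, D, B, G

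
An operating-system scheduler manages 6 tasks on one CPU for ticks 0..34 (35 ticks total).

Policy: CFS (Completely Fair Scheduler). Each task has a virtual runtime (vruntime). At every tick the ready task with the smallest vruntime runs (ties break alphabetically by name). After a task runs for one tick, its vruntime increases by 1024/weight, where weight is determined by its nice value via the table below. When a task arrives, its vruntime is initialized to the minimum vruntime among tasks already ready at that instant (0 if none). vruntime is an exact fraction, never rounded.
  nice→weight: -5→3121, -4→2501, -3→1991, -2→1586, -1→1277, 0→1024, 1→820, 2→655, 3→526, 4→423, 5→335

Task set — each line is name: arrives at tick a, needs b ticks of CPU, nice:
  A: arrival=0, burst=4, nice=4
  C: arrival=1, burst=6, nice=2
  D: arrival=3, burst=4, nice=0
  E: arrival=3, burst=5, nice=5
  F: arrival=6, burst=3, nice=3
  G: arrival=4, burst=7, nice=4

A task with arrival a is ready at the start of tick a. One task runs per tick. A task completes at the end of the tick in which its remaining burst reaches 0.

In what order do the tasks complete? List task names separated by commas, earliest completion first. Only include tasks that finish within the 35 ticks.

completion order = D, A, F, C, E, G

t=0: vr[A=0] → run A
t=1: vr[A=1024/423 C=1024/423] → run A
t=2: vr[A=2048/423 C=1024/423] → run C
t=3: vr[A=2048/423 C=1103872/277065 D=1103872/277065 E=1103872/277065] → run C
t=4: vr[A=2048/423 C=1537024/277065 D=1103872/277065 E=1103872/277065 G=1103872/277065] → run D
t=5: vr[A=2048/423 C=1537024/277065 D=1380937/277065 E=1103872/277065 G=1103872/277065] → run E
t=6: vr[A=2048/423 C=1537024/277065 D=1380937/277065 E=130702336/18563355 F=1103872/277065 G=1103872/277065] → run F
t=7: vr[A=2048/423 C=1537024/277065 D=1380937/277065 E=130702336/18563355 F=432175616/72868095 G=1103872/277065] → run G
t=8: vr[A=2048/423 C=1537024/277065 D=1380937/277065 E=130702336/18563355 F=432175616/72868095 G=1774592/277065] → run A
t=9: vr[A=1024/141 C=1537024/277065 D=1380937/277065 E=130702336/18563355 F=432175616/72868095 G=1774592/277065] → run D
t=10: vr[A=1024/141 C=1537024/277065 D=1658002/277065 E=130702336/18563355 F=432175616/72868095 G=1774592/277065] → run C
t=11: vr[A=1024/141 C=1970176/277065 D=1658002/277065 E=130702336/18563355 F=432175616/72868095 G=1774592/277065] → run F
t=12: vr[A=1024/141 C=1970176/277065 D=1658002/277065 E=130702336/18563355 F=574032896/72868095 G=1774592/277065] → run D
t=13: vr[A=1024/141 C=1970176/277065 D=1935067/277065 E=130702336/18563355 F=574032896/72868095 G=1774592/277065] → run G
t=14: vr[A=1024/141 C=1970176/277065 D=1935067/277065 E=130702336/18563355 F=574032896/72868095 G=815104/92355] → run D
t=15: vr[A=1024/141 C=1970176/277065 E=130702336/18563355 F=574032896/72868095 G=815104/92355] → run E
t=16: vr[A=1024/141 C=1970176/277065 E=187445248/18563355 F=574032896/72868095 G=815104/92355] → run C
t=17: vr[A=1024/141 C=2403328/277065 E=187445248/18563355 F=574032896/72868095 G=815104/92355] → run A
t=18: vr[C=2403328/277065 E=187445248/18563355 F=574032896/72868095 G=815104/92355] → run F
t=19: vr[C=2403328/277065 E=187445248/18563355 G=815104/92355] → run C
t=20: vr[C=567296/55413 E=187445248/18563355 G=815104/92355] → run G
t=21: vr[C=567296/55413 E=187445248/18563355 G=3116032/277065] → run E
t=22: vr[C=567296/55413 E=48837632/3712671 G=3116032/277065] → run C
t=23: vr[E=48837632/3712671 G=3116032/277065] → run G
t=24: vr[E=48837632/3712671 G=3786752/277065] → run E
t=25: vr[E=300931072/18563355 G=3786752/277065] → run G
t=26: vr[E=300931072/18563355 G=1485824/92355] → run G
t=27: vr[E=300931072/18563355 G=5128192/277065] → run E
t=28: vr[G=5128192/277065] → run G
t=29: (idle)
t=30: (idle)
t=31: (idle)
t=32: (idle)
t=33: (idle)
t=34: (idle)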